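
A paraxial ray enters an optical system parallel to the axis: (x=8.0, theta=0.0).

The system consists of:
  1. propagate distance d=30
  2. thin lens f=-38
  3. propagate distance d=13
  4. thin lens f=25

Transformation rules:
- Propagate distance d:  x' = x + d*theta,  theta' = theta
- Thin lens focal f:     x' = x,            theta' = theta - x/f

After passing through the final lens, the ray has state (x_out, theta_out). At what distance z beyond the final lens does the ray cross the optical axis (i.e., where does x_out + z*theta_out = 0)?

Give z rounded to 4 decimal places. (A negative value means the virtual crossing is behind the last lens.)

Initial: x=8.0000 theta=0.0000
After 1 (propagate distance d=30): x=8.0000 theta=0.0000
After 2 (thin lens f=-38): x=8.0000 theta=4/19 (≈0.2105)
After 3 (propagate distance d=13): x=204/19 (≈10.7368) theta=4/19 (≈0.2105)
After 4 (thin lens f=25): x=204/19 (≈10.7368) theta=-104/475 (≈-0.2189)
z_focus = -x_out/theta_out = -(204/19)/(-104/475) = 1275/26 ≈ 49.0385
Rounded to 4 decimal places: z = 49.0385

Answer: 49.0385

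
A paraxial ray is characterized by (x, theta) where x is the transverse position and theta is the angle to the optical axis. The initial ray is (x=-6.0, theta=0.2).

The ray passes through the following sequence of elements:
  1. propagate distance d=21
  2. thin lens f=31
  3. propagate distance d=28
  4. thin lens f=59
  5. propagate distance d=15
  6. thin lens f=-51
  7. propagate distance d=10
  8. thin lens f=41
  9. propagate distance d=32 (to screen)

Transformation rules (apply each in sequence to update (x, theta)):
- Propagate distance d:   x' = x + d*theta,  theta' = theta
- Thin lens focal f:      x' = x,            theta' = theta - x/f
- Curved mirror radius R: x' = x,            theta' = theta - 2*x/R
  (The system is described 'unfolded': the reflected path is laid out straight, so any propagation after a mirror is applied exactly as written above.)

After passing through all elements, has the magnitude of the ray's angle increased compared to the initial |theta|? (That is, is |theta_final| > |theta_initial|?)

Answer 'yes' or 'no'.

Answer: no

Derivation:
Initial: x=-6.0000 theta=0.2000
After 1 (propagate distance d=21): x=-1.8000 theta=0.2000
After 2 (thin lens f=31): x=-1.8000 theta=8/31 (≈0.2581)
After 3 (propagate distance d=28): x=841/155 (≈5.4258) theta=8/31 (≈0.2581)
After 4 (thin lens f=59): x=841/155 (≈5.4258) theta=49/295 (≈0.1661)
After 5 (propagate distance d=15): x=72404/9145 (≈7.9173) theta=49/295 (≈0.1661)
After 6 (thin lens f=-51): x=72404/9145 (≈7.9173) theta=149873/466395 (≈0.3213)
After 7 (propagate distance d=10): x=5191334/466395 (≈11.1308) theta=149873/466395 (≈0.3213)
After 8 (thin lens f=41): x=5191334/466395 (≈11.1308) theta=953459/19122195 (≈0.0499)
After 9 (propagate distance d=32 (to screen)): x=243355382/19122195 (≈12.7263) theta=953459/19122195 (≈0.0499)
|theta_initial|=0.2000 |theta_final|=953459/19122195 (≈0.0499) -> not increased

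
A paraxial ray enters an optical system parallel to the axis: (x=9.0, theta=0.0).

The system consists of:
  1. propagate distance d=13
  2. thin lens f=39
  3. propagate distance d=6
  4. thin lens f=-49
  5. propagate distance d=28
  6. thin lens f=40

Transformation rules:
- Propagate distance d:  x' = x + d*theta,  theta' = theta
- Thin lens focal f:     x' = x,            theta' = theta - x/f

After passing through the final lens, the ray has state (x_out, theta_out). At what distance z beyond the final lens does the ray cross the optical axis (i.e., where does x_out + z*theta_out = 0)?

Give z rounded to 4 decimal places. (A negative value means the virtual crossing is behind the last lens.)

Initial: x=9.0000 theta=0.0000
After 1 (propagate distance d=13): x=9.0000 theta=0.0000
After 2 (thin lens f=39): x=9.0000 theta=-3/13 (≈-0.2308)
After 3 (propagate distance d=6): x=99/13 (≈7.6154) theta=-3/13 (≈-0.2308)
After 4 (thin lens f=-49): x=99/13 (≈7.6154) theta=-48/637 (≈-0.0754)
After 5 (propagate distance d=28): x=501/91 (≈5.5055) theta=-48/637 (≈-0.0754)
After 6 (thin lens f=40): x=501/91 (≈5.5055) theta=-5427/25480 (≈-0.2130)
z_focus = -x_out/theta_out = -(501/91)/(-5427/25480) = 46760/1809 ≈ 25.8485
Rounded to 4 decimal places: z = 25.8485

Answer: 25.8485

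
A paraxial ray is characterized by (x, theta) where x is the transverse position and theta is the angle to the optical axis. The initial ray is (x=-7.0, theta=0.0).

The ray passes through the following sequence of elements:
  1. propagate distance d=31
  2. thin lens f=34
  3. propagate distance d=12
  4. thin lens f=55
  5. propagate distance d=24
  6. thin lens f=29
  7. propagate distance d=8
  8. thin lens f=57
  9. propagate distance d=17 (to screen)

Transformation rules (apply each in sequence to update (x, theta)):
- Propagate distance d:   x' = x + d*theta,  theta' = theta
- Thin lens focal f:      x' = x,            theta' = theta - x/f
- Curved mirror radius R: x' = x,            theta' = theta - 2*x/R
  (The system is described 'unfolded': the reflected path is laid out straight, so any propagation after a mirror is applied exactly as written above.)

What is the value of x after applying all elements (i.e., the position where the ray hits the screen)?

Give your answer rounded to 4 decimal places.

Answer: 6.3318

Derivation:
Initial: x=-7.0000 theta=0.0000
After 1 (propagate distance d=31): x=-7.0000 theta=0.0000
After 2 (thin lens f=34): x=-7.0000 theta=7/34 (≈0.2059)
After 3 (propagate distance d=12): x=-77/17 (≈-4.5294) theta=7/34 (≈0.2059)
After 4 (thin lens f=55): x=-77/17 (≈-4.5294) theta=49/170 (≈0.2882)
After 5 (propagate distance d=24): x=203/85 (≈2.3882) theta=49/170 (≈0.2882)
After 6 (thin lens f=29): x=203/85 (≈2.3882) theta=7/34 (≈0.2059)
After 7 (propagate distance d=8): x=343/85 (≈4.0353) theta=7/34 (≈0.2059)
After 8 (thin lens f=57): x=343/85 (≈4.0353) theta=77/570 (≈0.1351)
After 9 (propagate distance d=17 (to screen)): x=12271/1938 (≈6.3318) theta=77/570 (≈0.1351)
Rounded to 4 decimal places: x = 6.3318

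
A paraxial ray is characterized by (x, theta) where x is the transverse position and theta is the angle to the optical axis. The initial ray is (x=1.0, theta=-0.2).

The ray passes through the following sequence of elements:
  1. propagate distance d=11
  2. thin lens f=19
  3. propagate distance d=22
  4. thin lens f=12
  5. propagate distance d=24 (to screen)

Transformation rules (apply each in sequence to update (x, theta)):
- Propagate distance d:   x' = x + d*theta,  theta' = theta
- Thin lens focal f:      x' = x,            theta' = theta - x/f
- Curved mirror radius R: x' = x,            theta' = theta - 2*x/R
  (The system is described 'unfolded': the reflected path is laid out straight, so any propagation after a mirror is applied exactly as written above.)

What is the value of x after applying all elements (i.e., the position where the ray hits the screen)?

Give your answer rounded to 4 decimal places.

Answer: 0.9263

Derivation:
Initial: x=1.0000 theta=-0.2000
After 1 (propagate distance d=11): x=-1.2000 theta=-0.2000
After 2 (thin lens f=19): x=-1.2000 theta=-13/95 (≈-0.1368)
After 3 (propagate distance d=22): x=-80/19 (≈-4.2105) theta=-13/95 (≈-0.1368)
After 4 (thin lens f=12): x=-80/19 (≈-4.2105) theta=61/285 (≈0.2140)
After 5 (propagate distance d=24 (to screen)): x=88/95 (≈0.9263) theta=61/285 (≈0.2140)
Rounded to 4 decimal places: x = 0.9263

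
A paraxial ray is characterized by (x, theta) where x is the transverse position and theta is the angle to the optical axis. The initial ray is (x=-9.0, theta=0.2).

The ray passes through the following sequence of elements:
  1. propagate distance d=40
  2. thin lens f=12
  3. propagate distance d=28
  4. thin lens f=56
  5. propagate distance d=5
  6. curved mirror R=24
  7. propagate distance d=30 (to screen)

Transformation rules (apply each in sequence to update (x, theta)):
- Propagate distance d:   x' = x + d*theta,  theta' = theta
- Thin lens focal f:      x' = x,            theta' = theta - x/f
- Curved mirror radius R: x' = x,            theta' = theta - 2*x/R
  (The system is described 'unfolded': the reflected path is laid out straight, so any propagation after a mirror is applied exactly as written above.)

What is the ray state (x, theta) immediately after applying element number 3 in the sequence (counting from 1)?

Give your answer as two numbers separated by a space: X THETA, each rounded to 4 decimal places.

Initial: x=-9.0000 theta=0.2000
After 1 (propagate distance d=40): x=-1.0000 theta=0.2000
After 2 (thin lens f=12): x=-1.0000 theta=17/60 (≈0.2833)
After 3 (propagate distance d=28): x=104/15 (≈6.9333) theta=17/60 (≈0.2833)
Rounded to 4 decimal places: x = 6.9333, theta = 0.2833

Answer: 6.9333 0.2833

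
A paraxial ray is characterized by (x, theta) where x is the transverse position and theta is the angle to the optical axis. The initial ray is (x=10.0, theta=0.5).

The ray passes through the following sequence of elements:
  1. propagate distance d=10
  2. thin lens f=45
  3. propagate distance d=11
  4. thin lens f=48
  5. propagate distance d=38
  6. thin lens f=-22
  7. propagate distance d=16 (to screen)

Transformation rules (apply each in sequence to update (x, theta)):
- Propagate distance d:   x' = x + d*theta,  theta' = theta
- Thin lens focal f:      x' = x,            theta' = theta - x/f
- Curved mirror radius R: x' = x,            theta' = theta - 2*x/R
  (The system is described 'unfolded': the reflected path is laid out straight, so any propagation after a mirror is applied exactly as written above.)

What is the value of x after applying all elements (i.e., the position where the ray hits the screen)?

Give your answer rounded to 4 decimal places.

Initial: x=10.0000 theta=0.5000
After 1 (propagate distance d=10): x=15.0000 theta=0.5000
After 2 (thin lens f=45): x=15.0000 theta=1/6 (≈0.1667)
After 3 (propagate distance d=11): x=101/6 (≈16.8333) theta=1/6 (≈0.1667)
After 4 (thin lens f=48): x=101/6 (≈16.8333) theta=-53/288 (≈-0.1840)
After 5 (propagate distance d=38): x=1417/144 (≈9.8403) theta=-53/288 (≈-0.1840)
After 6 (thin lens f=-22): x=1417/144 (≈9.8403) theta=139/528 (≈0.2633)
After 7 (propagate distance d=16 (to screen)): x=22259/1584 (≈14.0524) theta=139/528 (≈0.2633)
Rounded to 4 decimal places: x = 14.0524

Answer: 14.0524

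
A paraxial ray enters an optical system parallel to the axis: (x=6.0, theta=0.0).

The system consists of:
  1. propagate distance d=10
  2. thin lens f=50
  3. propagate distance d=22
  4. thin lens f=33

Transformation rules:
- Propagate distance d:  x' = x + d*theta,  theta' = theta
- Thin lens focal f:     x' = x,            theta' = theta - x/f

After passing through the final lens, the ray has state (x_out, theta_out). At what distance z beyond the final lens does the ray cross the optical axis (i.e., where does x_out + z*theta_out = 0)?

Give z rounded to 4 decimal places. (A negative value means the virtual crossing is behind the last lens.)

Answer: 15.1475

Derivation:
Initial: x=6.0000 theta=0.0000
After 1 (propagate distance d=10): x=6.0000 theta=0.0000
After 2 (thin lens f=50): x=6.0000 theta=-0.1200
After 3 (propagate distance d=22): x=3.3600 theta=-0.1200
After 4 (thin lens f=33): x=3.3600 theta=-61/275 (≈-0.2218)
z_focus = -x_out/theta_out = -(3.3600)/(-61/275) = 924/61 ≈ 15.1475
Rounded to 4 decimal places: z = 15.1475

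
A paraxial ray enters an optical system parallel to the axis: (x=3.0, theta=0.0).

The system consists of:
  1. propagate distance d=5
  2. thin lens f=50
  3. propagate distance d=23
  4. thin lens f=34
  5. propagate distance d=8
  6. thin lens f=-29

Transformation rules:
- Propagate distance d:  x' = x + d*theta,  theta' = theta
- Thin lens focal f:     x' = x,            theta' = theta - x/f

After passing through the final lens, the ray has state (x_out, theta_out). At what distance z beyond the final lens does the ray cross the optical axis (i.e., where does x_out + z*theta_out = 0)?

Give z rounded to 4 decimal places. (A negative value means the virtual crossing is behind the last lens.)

Initial: x=3.0000 theta=0.0000
After 1 (propagate distance d=5): x=3.0000 theta=0.0000
After 2 (thin lens f=50): x=3.0000 theta=-0.0600
After 3 (propagate distance d=23): x=1.6200 theta=-0.0600
After 4 (thin lens f=34): x=1.6200 theta=-183/1700 (≈-0.1076)
After 5 (propagate distance d=8): x=129/170 (≈0.7588) theta=-183/1700 (≈-0.1076)
After 6 (thin lens f=-29): x=129/170 (≈0.7588) theta=-4017/49300 (≈-0.0815)
z_focus = -x_out/theta_out = -(129/170)/(-4017/49300) = 12470/1339 ≈ 9.3129
Rounded to 4 decimal places: z = 9.3129

Answer: 9.3129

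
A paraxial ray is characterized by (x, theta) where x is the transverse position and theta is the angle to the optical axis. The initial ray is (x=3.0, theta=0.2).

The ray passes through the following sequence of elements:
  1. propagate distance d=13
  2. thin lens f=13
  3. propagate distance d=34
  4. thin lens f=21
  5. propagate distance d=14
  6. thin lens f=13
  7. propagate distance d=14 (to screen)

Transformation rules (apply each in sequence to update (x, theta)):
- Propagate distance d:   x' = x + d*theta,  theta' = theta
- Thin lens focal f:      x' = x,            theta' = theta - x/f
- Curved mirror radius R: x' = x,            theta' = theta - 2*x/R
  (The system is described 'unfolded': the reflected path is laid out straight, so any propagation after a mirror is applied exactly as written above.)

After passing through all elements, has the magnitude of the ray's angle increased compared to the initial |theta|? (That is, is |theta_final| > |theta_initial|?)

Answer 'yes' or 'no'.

Answer: no

Derivation:
Initial: x=3.0000 theta=0.2000
After 1 (propagate distance d=13): x=5.6000 theta=0.2000
After 2 (thin lens f=13): x=5.6000 theta=-3/13 (≈-0.2308)
After 3 (propagate distance d=34): x=-146/65 (≈-2.2462) theta=-3/13 (≈-0.2308)
After 4 (thin lens f=21): x=-146/65 (≈-2.2462) theta=-13/105 (≈-0.1238)
After 5 (propagate distance d=14): x=-776/195 (≈-3.9795) theta=-13/105 (≈-0.1238)
After 6 (thin lens f=13): x=-776/195 (≈-3.9795) theta=647/3549 (≈0.1823)
After 7 (propagate distance d=14 (to screen)): x=-1206/845 (≈-1.4272) theta=647/3549 (≈0.1823)
|theta_initial|=0.2000 |theta_final|=647/3549 (≈0.1823) -> not increased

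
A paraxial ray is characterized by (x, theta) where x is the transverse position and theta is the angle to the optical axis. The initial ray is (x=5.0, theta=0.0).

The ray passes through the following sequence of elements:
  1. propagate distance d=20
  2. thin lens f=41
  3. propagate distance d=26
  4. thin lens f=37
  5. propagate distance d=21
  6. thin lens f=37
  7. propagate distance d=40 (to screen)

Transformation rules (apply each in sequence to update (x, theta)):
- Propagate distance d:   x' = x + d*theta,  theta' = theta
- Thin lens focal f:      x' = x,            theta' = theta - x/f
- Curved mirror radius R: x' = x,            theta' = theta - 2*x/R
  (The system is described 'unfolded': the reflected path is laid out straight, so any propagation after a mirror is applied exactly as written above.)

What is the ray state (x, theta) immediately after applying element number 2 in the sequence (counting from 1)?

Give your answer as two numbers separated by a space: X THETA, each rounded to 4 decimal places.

Answer: 5.0000 -0.1220

Derivation:
Initial: x=5.0000 theta=0.0000
After 1 (propagate distance d=20): x=5.0000 theta=0.0000
After 2 (thin lens f=41): x=5.0000 theta=-5/41 (≈-0.1220)
Rounded to 4 decimal places: x = 5.0000, theta = -0.1220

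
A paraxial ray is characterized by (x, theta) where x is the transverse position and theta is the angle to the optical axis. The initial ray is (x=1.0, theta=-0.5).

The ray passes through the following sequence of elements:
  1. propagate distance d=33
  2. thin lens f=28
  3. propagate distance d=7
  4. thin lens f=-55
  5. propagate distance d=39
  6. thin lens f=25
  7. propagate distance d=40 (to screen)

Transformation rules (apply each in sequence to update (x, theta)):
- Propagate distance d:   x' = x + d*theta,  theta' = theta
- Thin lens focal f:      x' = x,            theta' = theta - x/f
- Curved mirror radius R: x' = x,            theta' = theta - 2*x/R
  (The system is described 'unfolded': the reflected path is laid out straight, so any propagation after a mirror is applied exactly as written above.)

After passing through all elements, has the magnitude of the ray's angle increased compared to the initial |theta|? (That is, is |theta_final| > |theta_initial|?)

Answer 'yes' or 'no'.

Initial: x=1.0000 theta=-0.5000
After 1 (propagate distance d=33): x=-15.5000 theta=-0.5000
After 2 (thin lens f=28): x=-15.5000 theta=3/56 (≈0.0536)
After 3 (propagate distance d=7): x=-15.1250 theta=3/56 (≈0.0536)
After 4 (thin lens f=-55): x=-15.1250 theta=-31/140 (≈-0.2214)
After 5 (propagate distance d=39): x=-6653/280 (≈-23.7607) theta=-31/140 (≈-0.2214)
After 6 (thin lens f=25): x=-6653/280 (≈-23.7607) theta=0.7290
After 7 (propagate distance d=40 (to screen)): x=7559/1400 (≈5.3993) theta=0.7290
|theta_initial|=0.5000 |theta_final|=0.7290 -> increased

Answer: yes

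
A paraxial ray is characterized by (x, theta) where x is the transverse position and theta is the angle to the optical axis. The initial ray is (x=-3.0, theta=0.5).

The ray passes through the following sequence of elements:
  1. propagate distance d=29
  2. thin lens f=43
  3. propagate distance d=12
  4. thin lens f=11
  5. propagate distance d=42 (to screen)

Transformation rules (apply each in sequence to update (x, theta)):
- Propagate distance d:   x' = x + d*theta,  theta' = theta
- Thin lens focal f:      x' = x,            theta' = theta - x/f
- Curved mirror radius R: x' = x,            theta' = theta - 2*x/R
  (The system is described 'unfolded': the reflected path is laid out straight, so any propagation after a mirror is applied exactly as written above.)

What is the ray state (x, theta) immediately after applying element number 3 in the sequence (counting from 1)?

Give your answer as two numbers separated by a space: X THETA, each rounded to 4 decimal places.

Answer: 14.2907 0.2326

Derivation:
Initial: x=-3.0000 theta=0.5000
After 1 (propagate distance d=29): x=11.5000 theta=0.5000
After 2 (thin lens f=43): x=11.5000 theta=10/43 (≈0.2326)
After 3 (propagate distance d=12): x=1229/86 (≈14.2907) theta=10/43 (≈0.2326)
Rounded to 4 decimal places: x = 14.2907, theta = 0.2326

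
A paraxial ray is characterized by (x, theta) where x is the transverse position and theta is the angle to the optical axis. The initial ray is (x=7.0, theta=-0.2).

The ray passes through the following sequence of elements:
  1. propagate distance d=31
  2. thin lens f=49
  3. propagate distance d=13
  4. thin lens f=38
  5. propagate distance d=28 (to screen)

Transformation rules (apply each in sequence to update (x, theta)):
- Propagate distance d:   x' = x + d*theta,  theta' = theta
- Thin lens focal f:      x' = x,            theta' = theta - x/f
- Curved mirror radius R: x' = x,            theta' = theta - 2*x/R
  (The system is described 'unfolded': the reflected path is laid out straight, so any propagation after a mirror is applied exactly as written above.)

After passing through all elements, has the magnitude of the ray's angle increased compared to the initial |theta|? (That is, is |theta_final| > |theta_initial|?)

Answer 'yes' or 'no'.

Answer: no

Derivation:
Initial: x=7.0000 theta=-0.2000
After 1 (propagate distance d=31): x=0.8000 theta=-0.2000
After 2 (thin lens f=49): x=0.8000 theta=-53/245 (≈-0.2163)
After 3 (propagate distance d=13): x=-493/245 (≈-2.0122) theta=-53/245 (≈-0.2163)
After 4 (thin lens f=38): x=-493/245 (≈-2.0122) theta=-1521/9310 (≈-0.1634)
After 5 (propagate distance d=28 (to screen)): x=-30661/4655 (≈-6.5867) theta=-1521/9310 (≈-0.1634)
|theta_initial|=0.2000 |theta_final|=1521/9310 (≈0.1634) -> not increased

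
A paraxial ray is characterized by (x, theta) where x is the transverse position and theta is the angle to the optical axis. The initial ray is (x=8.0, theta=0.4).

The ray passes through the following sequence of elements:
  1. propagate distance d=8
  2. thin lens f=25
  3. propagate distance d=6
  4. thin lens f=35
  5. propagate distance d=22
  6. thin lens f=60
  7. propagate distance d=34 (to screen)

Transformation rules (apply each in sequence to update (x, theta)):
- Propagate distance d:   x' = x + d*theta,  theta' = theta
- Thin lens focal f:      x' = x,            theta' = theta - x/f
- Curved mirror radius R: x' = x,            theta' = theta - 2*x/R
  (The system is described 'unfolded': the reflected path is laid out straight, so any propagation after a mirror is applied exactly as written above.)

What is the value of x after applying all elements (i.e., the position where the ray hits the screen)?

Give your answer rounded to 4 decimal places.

Initial: x=8.0000 theta=0.4000
After 1 (propagate distance d=8): x=11.2000 theta=0.4000
After 2 (thin lens f=25): x=11.2000 theta=-0.0480
After 3 (propagate distance d=6): x=10.9120 theta=-0.0480
After 4 (thin lens f=35): x=10.9120 theta=-1574/4375 (≈-0.3598)
After 5 (propagate distance d=22): x=13112/4375 (≈2.9970) theta=-1574/4375 (≈-0.3598)
After 6 (thin lens f=60): x=13112/4375 (≈2.9970) theta=-26888/65625 (≈-0.4097)
After 7 (propagate distance d=34 (to screen)): x=-717512/65625 (≈-10.9335) theta=-26888/65625 (≈-0.4097)
Rounded to 4 decimal places: x = -10.9335

Answer: -10.9335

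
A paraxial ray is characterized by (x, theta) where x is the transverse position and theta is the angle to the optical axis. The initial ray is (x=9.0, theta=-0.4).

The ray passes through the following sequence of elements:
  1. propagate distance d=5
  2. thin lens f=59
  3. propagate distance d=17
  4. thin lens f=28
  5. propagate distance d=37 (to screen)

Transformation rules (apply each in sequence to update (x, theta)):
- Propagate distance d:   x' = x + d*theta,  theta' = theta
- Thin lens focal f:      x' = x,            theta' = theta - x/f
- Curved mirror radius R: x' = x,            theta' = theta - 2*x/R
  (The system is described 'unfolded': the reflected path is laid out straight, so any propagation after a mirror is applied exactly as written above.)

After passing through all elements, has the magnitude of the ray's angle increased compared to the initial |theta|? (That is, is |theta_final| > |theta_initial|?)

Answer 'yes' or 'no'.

Answer: yes

Derivation:
Initial: x=9.0000 theta=-0.4000
After 1 (propagate distance d=5): x=7.0000 theta=-0.4000
After 2 (thin lens f=59): x=7.0000 theta=-153/295 (≈-0.5186)
After 3 (propagate distance d=17): x=-536/295 (≈-1.8169) theta=-153/295 (≈-0.5186)
After 4 (thin lens f=28): x=-536/295 (≈-1.8169) theta=-937/2065 (≈-0.4538)
After 5 (propagate distance d=37 (to screen)): x=-38421/2065 (≈-18.6058) theta=-937/2065 (≈-0.4538)
|theta_initial|=0.4000 |theta_final|=937/2065 (≈0.4538) -> increased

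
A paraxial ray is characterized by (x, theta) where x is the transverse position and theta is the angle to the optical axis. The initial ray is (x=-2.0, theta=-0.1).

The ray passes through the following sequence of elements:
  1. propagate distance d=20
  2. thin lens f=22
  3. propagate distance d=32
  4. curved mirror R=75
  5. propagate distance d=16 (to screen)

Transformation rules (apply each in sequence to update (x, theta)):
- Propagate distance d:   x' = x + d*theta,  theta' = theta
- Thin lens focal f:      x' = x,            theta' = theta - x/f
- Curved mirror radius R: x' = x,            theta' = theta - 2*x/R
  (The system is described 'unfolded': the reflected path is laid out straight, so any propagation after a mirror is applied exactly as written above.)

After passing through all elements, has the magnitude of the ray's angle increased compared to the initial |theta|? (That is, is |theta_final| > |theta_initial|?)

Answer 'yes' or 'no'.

Answer: yes

Derivation:
Initial: x=-2.0000 theta=-0.1000
After 1 (propagate distance d=20): x=-4.0000 theta=-0.1000
After 2 (thin lens f=22): x=-4.0000 theta=9/110 (≈0.0818)
After 3 (propagate distance d=32): x=-76/55 (≈-1.3818) theta=9/110 (≈0.0818)
After 4 (curved mirror R=75): x=-76/55 (≈-1.3818) theta=89/750 (≈0.1187)
After 5 (propagate distance d=16 (to screen)): x=2132/4125 (≈0.5168) theta=89/750 (≈0.1187)
|theta_initial|=0.1000 |theta_final|=89/750 (≈0.1187) -> increased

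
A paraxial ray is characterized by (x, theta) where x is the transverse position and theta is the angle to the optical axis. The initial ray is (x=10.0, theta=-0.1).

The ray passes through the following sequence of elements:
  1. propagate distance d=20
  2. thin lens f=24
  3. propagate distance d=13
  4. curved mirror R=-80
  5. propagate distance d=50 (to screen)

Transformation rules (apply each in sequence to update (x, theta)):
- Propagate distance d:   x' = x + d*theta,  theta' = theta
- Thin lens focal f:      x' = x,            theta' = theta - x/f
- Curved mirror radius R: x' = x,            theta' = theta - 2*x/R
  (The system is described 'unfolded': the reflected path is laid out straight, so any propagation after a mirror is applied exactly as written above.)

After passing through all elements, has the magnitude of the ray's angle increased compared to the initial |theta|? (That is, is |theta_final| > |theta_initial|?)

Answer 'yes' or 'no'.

Initial: x=10.0000 theta=-0.1000
After 1 (propagate distance d=20): x=8.0000 theta=-0.1000
After 2 (thin lens f=24): x=8.0000 theta=-13/30 (≈-0.4333)
After 3 (propagate distance d=13): x=71/30 (≈2.3667) theta=-13/30 (≈-0.4333)
After 4 (curved mirror R=-80): x=71/30 (≈2.3667) theta=-449/1200 (≈-0.3742)
After 5 (propagate distance d=50 (to screen)): x=-1961/120 (≈-16.3417) theta=-449/1200 (≈-0.3742)
|theta_initial|=0.1000 |theta_final|=449/1200 (≈0.3742) -> increased

Answer: yes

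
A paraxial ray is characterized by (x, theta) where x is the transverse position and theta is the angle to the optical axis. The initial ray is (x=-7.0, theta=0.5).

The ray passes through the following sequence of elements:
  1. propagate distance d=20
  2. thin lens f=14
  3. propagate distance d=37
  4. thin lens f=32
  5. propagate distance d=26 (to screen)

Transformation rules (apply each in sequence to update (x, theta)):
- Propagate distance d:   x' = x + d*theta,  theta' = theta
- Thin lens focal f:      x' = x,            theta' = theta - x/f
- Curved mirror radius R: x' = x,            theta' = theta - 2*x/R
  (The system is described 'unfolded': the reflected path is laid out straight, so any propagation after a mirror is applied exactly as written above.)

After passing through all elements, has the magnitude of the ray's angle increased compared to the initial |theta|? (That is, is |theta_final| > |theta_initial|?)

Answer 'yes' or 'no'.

Initial: x=-7.0000 theta=0.5000
After 1 (propagate distance d=20): x=3.0000 theta=0.5000
After 2 (thin lens f=14): x=3.0000 theta=2/7 (≈0.2857)
After 3 (propagate distance d=37): x=95/7 (≈13.5714) theta=2/7 (≈0.2857)
After 4 (thin lens f=32): x=95/7 (≈13.5714) theta=-31/224 (≈-0.1384)
After 5 (propagate distance d=26 (to screen)): x=1117/112 (≈9.9732) theta=-31/224 (≈-0.1384)
|theta_initial|=0.5000 |theta_final|=31/224 (≈0.1384) -> not increased

Answer: no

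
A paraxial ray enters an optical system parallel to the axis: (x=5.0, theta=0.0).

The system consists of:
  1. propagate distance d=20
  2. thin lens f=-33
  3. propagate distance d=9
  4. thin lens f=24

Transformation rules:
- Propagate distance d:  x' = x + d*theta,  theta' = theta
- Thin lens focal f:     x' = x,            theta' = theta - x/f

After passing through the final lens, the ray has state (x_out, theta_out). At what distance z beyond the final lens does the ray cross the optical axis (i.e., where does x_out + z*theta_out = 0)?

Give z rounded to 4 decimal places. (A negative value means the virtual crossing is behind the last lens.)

Initial: x=5.0000 theta=0.0000
After 1 (propagate distance d=20): x=5.0000 theta=0.0000
After 2 (thin lens f=-33): x=5.0000 theta=5/33 (≈0.1515)
After 3 (propagate distance d=9): x=70/11 (≈6.3636) theta=5/33 (≈0.1515)
After 4 (thin lens f=24): x=70/11 (≈6.3636) theta=-5/44 (≈-0.1136)
z_focus = -x_out/theta_out = -(70/11)/(-5/44) = 56.0000
Rounded to 4 decimal places: z = 56.0000

Answer: 56.0000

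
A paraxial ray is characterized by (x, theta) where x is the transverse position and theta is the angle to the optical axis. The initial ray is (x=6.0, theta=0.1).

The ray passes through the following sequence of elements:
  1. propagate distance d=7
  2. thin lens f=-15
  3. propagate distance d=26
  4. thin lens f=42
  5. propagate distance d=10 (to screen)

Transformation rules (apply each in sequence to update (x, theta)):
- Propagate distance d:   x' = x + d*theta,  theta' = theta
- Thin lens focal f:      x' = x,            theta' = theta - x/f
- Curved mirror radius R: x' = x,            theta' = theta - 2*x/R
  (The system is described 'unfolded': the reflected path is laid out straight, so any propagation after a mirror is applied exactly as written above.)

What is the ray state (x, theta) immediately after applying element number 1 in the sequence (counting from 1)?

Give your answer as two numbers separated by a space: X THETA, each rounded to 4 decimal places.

Initial: x=6.0000 theta=0.1000
After 1 (propagate distance d=7): x=6.7000 theta=0.1000
Rounded to 4 decimal places: x = 6.7000, theta = 0.1000

Answer: 6.7000 0.1000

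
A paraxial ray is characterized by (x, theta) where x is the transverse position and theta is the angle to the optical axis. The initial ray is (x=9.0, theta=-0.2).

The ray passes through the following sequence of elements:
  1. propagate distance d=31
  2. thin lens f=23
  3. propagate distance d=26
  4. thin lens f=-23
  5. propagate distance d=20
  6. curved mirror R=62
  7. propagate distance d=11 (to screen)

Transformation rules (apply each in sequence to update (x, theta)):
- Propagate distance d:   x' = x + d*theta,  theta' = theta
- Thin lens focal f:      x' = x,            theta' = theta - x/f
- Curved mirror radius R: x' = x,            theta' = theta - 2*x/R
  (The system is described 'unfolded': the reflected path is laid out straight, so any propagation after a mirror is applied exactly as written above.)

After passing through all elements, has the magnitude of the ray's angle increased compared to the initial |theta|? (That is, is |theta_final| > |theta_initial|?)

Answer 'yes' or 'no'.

Answer: no

Derivation:
Initial: x=9.0000 theta=-0.2000
After 1 (propagate distance d=31): x=2.8000 theta=-0.2000
After 2 (thin lens f=23): x=2.8000 theta=-37/115 (≈-0.3217)
After 3 (propagate distance d=26): x=-128/23 (≈-5.5652) theta=-37/115 (≈-0.3217)
After 4 (thin lens f=-23): x=-128/23 (≈-5.5652) theta=-1491/2645 (≈-0.5637)
After 5 (propagate distance d=20): x=-8908/529 (≈-16.8393) theta=-1491/2645 (≈-0.5637)
After 6 (curved mirror R=62): x=-8908/529 (≈-16.8393) theta=-1681/81995 (≈-0.0205)
After 7 (propagate distance d=11 (to screen)): x=-1399231/81995 (≈-17.0648) theta=-1681/81995 (≈-0.0205)
|theta_initial|=0.2000 |theta_final|=1681/81995 (≈0.0205) -> not increased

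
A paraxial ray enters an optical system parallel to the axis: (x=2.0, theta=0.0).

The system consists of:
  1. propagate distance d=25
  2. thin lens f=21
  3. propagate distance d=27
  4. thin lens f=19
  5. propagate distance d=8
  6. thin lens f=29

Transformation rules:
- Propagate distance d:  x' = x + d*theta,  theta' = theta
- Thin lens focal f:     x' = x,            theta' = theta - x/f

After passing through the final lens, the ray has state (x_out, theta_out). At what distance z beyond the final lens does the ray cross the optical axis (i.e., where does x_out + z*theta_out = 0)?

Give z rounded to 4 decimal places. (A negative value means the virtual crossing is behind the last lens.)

Initial: x=2.0000 theta=0.0000
After 1 (propagate distance d=25): x=2.0000 theta=0.0000
After 2 (thin lens f=21): x=2.0000 theta=-2/21 (≈-0.0952)
After 3 (propagate distance d=27): x=-4/7 (≈-0.5714) theta=-2/21 (≈-0.0952)
After 4 (thin lens f=19): x=-4/7 (≈-0.5714) theta=-26/399 (≈-0.0652)
After 5 (propagate distance d=8): x=-436/399 (≈-1.0927) theta=-26/399 (≈-0.0652)
After 6 (thin lens f=29): x=-436/399 (≈-1.0927) theta=-106/3857 (≈-0.0275)
z_focus = -x_out/theta_out = -(-436/399)/(-106/3857) = -6322/159 ≈ -39.7610
Rounded to 4 decimal places: z = -39.7610

Answer: -39.7610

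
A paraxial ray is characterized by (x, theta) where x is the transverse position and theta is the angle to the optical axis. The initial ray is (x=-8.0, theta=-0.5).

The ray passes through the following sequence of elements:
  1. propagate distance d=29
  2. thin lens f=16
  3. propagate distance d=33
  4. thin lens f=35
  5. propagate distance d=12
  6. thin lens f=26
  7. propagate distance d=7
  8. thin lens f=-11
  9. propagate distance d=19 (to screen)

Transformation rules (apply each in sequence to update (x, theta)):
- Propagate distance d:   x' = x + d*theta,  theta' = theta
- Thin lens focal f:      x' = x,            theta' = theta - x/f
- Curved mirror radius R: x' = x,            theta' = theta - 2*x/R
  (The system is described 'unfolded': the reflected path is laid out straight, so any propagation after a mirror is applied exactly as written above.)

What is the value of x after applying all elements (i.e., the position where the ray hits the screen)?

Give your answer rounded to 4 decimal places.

Answer: 46.3297

Derivation:
Initial: x=-8.0000 theta=-0.5000
After 1 (propagate distance d=29): x=-22.5000 theta=-0.5000
After 2 (thin lens f=16): x=-22.5000 theta=29/32 (≈0.9063)
After 3 (propagate distance d=33): x=237/32 (≈7.4063) theta=29/32 (≈0.9063)
After 4 (thin lens f=35): x=237/32 (≈7.4063) theta=389/560 (≈0.6946)
After 5 (propagate distance d=12): x=17631/1120 (≈15.7420) theta=389/560 (≈0.6946)
After 6 (thin lens f=26): x=17631/1120 (≈15.7420) theta=371/4160 (≈0.0892)
After 7 (propagate distance d=7): x=95317/5824 (≈16.3662) theta=371/4160 (≈0.0892)
After 8 (thin lens f=-11): x=95317/5824 (≈16.3662) theta=7893/5005 (≈1.5770)
After 9 (propagate distance d=19 (to screen)): x=14840323/320320 (≈46.3297) theta=7893/5005 (≈1.5770)
Rounded to 4 decimal places: x = 46.3297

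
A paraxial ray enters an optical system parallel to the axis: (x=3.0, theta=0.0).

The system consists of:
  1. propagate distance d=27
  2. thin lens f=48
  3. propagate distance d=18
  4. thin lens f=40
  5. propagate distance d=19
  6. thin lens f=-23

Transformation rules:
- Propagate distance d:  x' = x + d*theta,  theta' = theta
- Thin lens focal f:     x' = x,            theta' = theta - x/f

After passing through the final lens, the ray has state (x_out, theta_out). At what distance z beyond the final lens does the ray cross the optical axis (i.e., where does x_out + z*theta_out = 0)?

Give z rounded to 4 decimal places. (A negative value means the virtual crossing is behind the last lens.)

Initial: x=3.0000 theta=0.0000
After 1 (propagate distance d=27): x=3.0000 theta=0.0000
After 2 (thin lens f=48): x=3.0000 theta=-0.0625
After 3 (propagate distance d=18): x=1.8750 theta=-0.0625
After 4 (thin lens f=40): x=1.8750 theta=-7/64 (≈-0.1094)
After 5 (propagate distance d=19): x=-13/64 (≈-0.2031) theta=-7/64 (≈-0.1094)
After 6 (thin lens f=-23): x=-13/64 (≈-0.2031) theta=-87/736 (≈-0.1182)
z_focus = -x_out/theta_out = -(-13/64)/(-87/736) = -299/174 ≈ -1.7184
Rounded to 4 decimal places: z = -1.7184

Answer: -1.7184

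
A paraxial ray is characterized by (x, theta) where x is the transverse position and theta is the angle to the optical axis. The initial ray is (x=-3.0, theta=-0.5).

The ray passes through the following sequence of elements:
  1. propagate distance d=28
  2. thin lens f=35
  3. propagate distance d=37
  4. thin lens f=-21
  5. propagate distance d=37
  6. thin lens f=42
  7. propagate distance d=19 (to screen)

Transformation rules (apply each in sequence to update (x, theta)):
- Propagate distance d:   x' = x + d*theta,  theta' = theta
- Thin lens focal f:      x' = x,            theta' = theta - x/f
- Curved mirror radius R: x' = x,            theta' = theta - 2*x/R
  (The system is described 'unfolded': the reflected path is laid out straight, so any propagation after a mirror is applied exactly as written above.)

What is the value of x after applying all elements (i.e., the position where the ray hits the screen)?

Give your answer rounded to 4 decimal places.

Initial: x=-3.0000 theta=-0.5000
After 1 (propagate distance d=28): x=-17.0000 theta=-0.5000
After 2 (thin lens f=35): x=-17.0000 theta=-1/70 (≈-0.0143)
After 3 (propagate distance d=37): x=-1227/70 (≈-17.5286) theta=-1/70 (≈-0.0143)
After 4 (thin lens f=-21): x=-1227/70 (≈-17.5286) theta=-208/245 (≈-0.8490)
After 5 (propagate distance d=37): x=-23981/490 (≈-48.9408) theta=-208/245 (≈-0.8490)
After 6 (thin lens f=42): x=-23981/490 (≈-48.9408) theta=6509/20580 (≈0.3163)
After 7 (propagate distance d=19 (to screen)): x=-883531/20580 (≈-42.9315) theta=6509/20580 (≈0.3163)
Rounded to 4 decimal places: x = -42.9315

Answer: -42.9315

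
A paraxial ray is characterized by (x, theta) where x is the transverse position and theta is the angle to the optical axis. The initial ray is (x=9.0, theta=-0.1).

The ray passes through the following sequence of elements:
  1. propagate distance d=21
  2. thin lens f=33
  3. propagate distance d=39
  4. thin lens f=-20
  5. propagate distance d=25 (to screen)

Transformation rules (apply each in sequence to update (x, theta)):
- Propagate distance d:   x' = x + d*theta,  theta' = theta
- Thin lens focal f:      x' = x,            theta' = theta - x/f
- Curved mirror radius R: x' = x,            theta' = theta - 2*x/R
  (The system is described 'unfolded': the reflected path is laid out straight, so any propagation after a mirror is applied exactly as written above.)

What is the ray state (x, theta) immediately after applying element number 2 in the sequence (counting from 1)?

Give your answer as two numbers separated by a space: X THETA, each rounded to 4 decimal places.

Answer: 6.9000 -0.3091

Derivation:
Initial: x=9.0000 theta=-0.1000
After 1 (propagate distance d=21): x=6.9000 theta=-0.1000
After 2 (thin lens f=33): x=6.9000 theta=-17/55 (≈-0.3091)
Rounded to 4 decimal places: x = 6.9000, theta = -0.3091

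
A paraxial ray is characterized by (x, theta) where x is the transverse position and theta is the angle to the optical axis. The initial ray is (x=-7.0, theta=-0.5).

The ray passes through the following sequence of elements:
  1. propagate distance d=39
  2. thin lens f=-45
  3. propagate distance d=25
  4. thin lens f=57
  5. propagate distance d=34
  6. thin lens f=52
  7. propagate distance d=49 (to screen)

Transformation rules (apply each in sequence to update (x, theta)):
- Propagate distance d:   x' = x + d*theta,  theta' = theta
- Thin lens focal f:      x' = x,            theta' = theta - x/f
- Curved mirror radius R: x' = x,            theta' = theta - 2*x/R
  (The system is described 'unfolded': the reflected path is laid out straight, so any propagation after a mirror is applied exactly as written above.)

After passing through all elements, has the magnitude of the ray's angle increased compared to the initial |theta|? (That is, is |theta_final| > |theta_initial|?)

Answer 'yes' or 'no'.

Answer: yes

Derivation:
Initial: x=-7.0000 theta=-0.5000
After 1 (propagate distance d=39): x=-26.5000 theta=-0.5000
After 2 (thin lens f=-45): x=-26.5000 theta=-49/45 (≈-1.0889)
After 3 (propagate distance d=25): x=-967/18 (≈-53.7222) theta=-49/45 (≈-1.0889)
After 4 (thin lens f=57): x=-967/18 (≈-53.7222) theta=-751/5130 (≈-0.1464)
After 5 (propagate distance d=34): x=-301129/5130 (≈-58.6996) theta=-751/5130 (≈-0.1464)
After 6 (thin lens f=52): x=-301129/5130 (≈-58.6996) theta=87359/88920 (≈0.9824)
After 7 (propagate distance d=49 (to screen)): x=-563387/53352 (≈-10.5598) theta=87359/88920 (≈0.9824)
|theta_initial|=0.5000 |theta_final|=87359/88920 (≈0.9824) -> increased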